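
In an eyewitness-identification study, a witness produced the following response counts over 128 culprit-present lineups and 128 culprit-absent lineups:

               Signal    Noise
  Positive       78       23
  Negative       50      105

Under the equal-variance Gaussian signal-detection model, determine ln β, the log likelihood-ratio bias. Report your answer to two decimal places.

H = 78/128 = 0.6094
FA = 23/128 = 0.1797
z(H) = z(0.6094) = 0.278
z(FA) = z(0.1797) = -0.917
ln β = −½·[z(H)² − z(FA)²] = −0.5 × (0.077 − 0.841) = 0.382

ln β = 0.38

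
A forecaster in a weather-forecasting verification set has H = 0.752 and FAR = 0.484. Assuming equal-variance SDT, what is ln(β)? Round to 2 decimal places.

z(H) = 0.681
z(FA) = -0.040
ln β = −½·[z(H)² − z(FA)²] = −0.5 × (0.464 − 0.002) = -0.231

ln β = -0.23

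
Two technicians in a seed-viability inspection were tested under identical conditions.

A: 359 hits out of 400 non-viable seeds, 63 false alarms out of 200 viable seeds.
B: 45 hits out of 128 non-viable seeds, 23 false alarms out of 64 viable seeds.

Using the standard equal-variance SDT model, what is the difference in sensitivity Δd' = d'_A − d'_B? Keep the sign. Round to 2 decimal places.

A: z(0.8975) = 1.267, z(0.3150) = -0.482, d' = 1.749
B: z(0.3516) = -0.381, z(0.3594) = -0.360, d' = -0.021
Δd' = d'_A − d'_B = 1.749 − (-0.021) = 1.770
A has the higher sensitivity.

Δd' = 1.77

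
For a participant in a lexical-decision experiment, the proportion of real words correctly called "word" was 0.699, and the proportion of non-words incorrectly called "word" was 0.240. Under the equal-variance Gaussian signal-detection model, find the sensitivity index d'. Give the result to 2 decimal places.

d' = 1.23

z(0.699) = 0.522, z(0.240) = -0.706
d' = z(H) − z(FA) = 0.522 − (-0.706) = 1.228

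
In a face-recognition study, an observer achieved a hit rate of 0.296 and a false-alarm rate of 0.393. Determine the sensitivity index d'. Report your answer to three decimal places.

z(H) = z(0.296) = -0.5359
z(FA) = z(0.393) = -0.2715
d' = z(H) − z(FA) = -0.5359 − (-0.2715) = -0.2644

d' = -0.264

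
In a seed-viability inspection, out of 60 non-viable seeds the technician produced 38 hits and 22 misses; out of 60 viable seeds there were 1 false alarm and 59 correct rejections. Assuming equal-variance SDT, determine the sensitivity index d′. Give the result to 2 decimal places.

H = 38/60 = 0.6333
FA = 1/60 = 0.0167
z(H) = z(0.6333) = 0.3406
z(FA) = z(0.0167) = -2.1272
d' = z(H) − z(FA) = 0.3406 − (-2.1272) = 2.4678

d′ = 2.47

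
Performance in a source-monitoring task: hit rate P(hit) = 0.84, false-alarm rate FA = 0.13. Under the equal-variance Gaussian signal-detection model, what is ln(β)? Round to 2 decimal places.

Φ⁻¹(H) = Φ⁻¹(0.84) = 0.994
Φ⁻¹(FA) = Φ⁻¹(0.13) = -1.126
ln β = −½·[z(H)² − z(FA)²] = −0.5 × (0.988 − 1.268) = 0.140

ln β = 0.14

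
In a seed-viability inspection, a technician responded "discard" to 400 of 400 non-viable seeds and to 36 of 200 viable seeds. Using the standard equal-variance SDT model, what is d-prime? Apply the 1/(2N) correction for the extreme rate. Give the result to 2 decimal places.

d-prime = 3.94

The hit rate is 400/400 = 1, so apply the 1/(2N) correction: H → 1 − 1/(2·400) = 0.99875.
z(H) = z(0.99875) = 3.023
z(FA) = z(0.18000) = -0.915
d' = 3.023 − (-0.915) = 3.938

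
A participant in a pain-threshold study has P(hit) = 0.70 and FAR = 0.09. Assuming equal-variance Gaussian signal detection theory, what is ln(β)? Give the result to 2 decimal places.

ln β = 0.76

Φ⁻¹(H) = 0.524
Φ⁻¹(FA) = -1.341
ln β = −½·[z(H)² − z(FA)²] = −0.5 × (0.275 − 1.798) = 0.7615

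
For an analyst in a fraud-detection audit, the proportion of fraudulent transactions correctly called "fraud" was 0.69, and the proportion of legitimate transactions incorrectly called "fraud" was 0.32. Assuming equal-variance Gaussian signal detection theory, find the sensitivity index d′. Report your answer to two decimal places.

z(H) = z(0.69) = 0.496
z(FA) = z(0.32) = -0.468
d' = z(H) − z(FA) = 0.496 − (-0.468) = 0.964

d′ = 0.96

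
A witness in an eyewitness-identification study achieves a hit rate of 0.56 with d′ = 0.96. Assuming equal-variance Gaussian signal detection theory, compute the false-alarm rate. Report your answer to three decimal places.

false-alarm rate = 0.209

z(hit rate) = z(0.56) = 0.1510
z(FA) = z(H) − d' = 0.1510 − 0.96 = -0.8090
false-alarm rate = Φ(-0.8090) = 0.2093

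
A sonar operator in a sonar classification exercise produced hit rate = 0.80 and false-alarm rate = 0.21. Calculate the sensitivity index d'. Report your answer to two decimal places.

d' = 1.65

z(H) = z(0.80) = 0.8416
z(FA) = z(0.21) = -0.8064
d' = z(H) − z(FA) = 0.8416 − (-0.8064) = 1.6480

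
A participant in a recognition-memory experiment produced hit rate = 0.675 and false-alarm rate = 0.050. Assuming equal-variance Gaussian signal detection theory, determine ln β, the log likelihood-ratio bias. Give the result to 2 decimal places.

z(H) = z(0.675) = 0.454
z(FA) = z(0.050) = -1.645
ln β = −½·[z(H)² − z(FA)²] = −0.5 × (0.206 − 2.706) = 1.250

ln β = 1.25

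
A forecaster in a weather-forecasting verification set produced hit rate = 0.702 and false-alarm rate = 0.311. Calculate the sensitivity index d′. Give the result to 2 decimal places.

d′ = 1.02

Φ⁻¹(H) = Φ⁻¹(0.702) = 0.5302
Φ⁻¹(FA) = Φ⁻¹(0.311) = -0.4930
d' = z(H) − z(FA) = 0.5302 − (-0.4930) = 1.0232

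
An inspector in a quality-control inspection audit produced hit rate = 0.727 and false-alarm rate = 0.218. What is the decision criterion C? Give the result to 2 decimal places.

C = 0.09

z(H) = z(0.727) = 0.604
z(FA) = z(0.218) = -0.779
c = −½·[z(H) + z(FA)] = −0.5 × (0.604 + (-0.779)) = 0.0875
c > 0: the inspector has a conservative response bias.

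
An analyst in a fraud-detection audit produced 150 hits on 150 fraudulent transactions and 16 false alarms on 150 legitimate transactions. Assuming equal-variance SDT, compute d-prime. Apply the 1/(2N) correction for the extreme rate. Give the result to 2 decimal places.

d-prime = 3.96

The hit rate is 150/150 = 1, so apply the 1/(2N) correction: H → 1 − 1/(2·150) = 0.99667.
z(H) = z(0.99667) = 2.713
z(FA) = z(0.10667) = -1.244
d' = 2.713 − (-1.244) = 3.957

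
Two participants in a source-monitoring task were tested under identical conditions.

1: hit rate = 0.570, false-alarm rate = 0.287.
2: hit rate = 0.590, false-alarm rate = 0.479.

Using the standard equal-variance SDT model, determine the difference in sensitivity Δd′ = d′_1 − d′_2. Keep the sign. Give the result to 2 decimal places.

1: z(0.570) = 0.176, z(0.287) = -0.562, d' = 0.738
2: z(0.590) = 0.228, z(0.479) = -0.053, d' = 0.281
Δd' = d'_1 − d'_2 = 0.738 − 0.281 = 0.457
1 has the higher sensitivity.

Δd′ = 0.46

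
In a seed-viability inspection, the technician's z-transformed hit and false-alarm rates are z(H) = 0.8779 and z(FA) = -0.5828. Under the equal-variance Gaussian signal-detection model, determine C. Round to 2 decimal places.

C = -0.15

c = −½·[z(H) + z(FA)] = −½·(0.8779 + (-0.5828)) = -0.14755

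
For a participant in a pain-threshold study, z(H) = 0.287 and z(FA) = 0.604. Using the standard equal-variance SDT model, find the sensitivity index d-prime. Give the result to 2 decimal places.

d-prime = -0.32

d' = z(H) − z(FA) = 0.287 − 0.604 = -0.317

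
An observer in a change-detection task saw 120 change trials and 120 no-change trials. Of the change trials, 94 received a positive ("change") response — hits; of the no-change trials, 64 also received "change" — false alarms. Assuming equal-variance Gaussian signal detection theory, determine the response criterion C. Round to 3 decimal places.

H = 94/120 = 0.7833
FA = 64/120 = 0.5333
z(0.7833) = 0.7834, z(0.5333) = 0.0836
c = −½·[z(H) + z(FA)] = −0.5 × (0.7834 + 0.0836) = -0.4335
c < 0: the observer has a liberal response bias.

C = -0.434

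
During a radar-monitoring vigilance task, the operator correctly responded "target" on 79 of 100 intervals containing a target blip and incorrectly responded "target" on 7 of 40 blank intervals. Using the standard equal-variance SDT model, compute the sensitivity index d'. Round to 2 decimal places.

H = 79/100 = 0.7900
FA = 7/40 = 0.1750
z(0.7900) = 0.8064, z(0.1750) = -0.9346
d' = z(H) − z(FA) = 0.8064 − (-0.9346) = 1.7410

d' = 1.74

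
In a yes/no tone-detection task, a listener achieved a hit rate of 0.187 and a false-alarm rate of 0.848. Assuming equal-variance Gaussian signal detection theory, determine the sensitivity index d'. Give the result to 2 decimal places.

Φ⁻¹(0.187) = -0.8890, Φ⁻¹(0.848) = 1.0279
d' = z(H) − z(FA) = -0.8890 − 1.0279 = -1.9169

d' = -1.92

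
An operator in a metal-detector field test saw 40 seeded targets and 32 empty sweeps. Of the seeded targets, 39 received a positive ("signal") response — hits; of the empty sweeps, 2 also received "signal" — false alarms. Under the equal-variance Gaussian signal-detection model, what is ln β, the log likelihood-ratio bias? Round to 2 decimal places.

H = 39/40 = 0.9750
FA = 2/32 = 0.0625
z(H) = z(0.9750) = 1.960
z(FA) = z(0.0625) = -1.534
ln β = −½·[z(H)² − z(FA)²] = −0.5 × (3.842 − 2.353) = -0.7445

ln β = -0.74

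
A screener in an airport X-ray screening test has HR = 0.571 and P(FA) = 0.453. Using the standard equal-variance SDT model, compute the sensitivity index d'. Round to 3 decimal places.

d' = 0.297

z(0.571) = 0.1789, z(0.453) = -0.1181
d' = z(H) − z(FA) = 0.1789 − (-0.1181) = 0.2970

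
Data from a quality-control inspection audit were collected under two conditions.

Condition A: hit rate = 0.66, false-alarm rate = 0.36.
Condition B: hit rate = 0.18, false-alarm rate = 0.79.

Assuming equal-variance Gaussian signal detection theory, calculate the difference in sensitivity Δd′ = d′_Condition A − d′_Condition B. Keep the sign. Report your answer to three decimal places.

Δd′ = 2.493

Condition A: z(0.66) = 0.4125, z(0.36) = -0.3585, d' = 0.7710
Condition B: z(0.18) = -0.9154, z(0.79) = 0.8064, d' = -1.7218
Δd' = d'_Condition A − d'_Condition B = 0.7710 − (-1.7218) = 2.4928
Condition A has the higher sensitivity.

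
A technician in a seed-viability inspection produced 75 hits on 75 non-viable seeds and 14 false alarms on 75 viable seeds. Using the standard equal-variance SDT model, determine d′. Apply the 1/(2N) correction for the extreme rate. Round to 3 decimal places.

The hit rate is 75/75 = 1, so apply the 1/(2N) correction: H → 1 − 1/(2·75) = 0.99333.
z(H) = z(0.99333) = 2.4746
z(FA) = z(0.18667) = -0.8902
d' = 2.4746 − (-0.8902) = 3.3648

d′ = 3.365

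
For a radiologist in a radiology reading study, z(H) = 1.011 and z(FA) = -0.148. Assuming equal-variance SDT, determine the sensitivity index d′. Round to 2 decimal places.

d' = z(H) − z(FA) = 1.011 − (-0.148) = 1.159

d′ = 1.16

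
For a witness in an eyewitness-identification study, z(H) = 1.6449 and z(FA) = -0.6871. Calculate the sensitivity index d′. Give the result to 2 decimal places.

d′ = 2.33

d' = z(H) − z(FA) = 1.6449 − (-0.6871) = 2.3320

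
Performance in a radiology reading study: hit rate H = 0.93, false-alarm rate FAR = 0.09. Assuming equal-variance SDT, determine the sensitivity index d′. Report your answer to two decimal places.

d′ = 2.82

z(H) = z(0.93) = 1.476
z(FA) = z(0.09) = -1.341
d' = z(H) − z(FA) = 1.476 − (-1.341) = 2.817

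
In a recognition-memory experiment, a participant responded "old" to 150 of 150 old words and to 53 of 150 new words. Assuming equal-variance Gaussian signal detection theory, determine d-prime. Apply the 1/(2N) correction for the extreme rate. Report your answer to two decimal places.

The hit rate is 150/150 = 1, so apply the 1/(2N) correction: H → 1 − 1/(2·150) = 0.99667.
z(H) = z(0.99667) = 2.713
z(FA) = z(0.35333) = -0.376
d' = 2.713 − (-0.376) = 3.089

d-prime = 3.09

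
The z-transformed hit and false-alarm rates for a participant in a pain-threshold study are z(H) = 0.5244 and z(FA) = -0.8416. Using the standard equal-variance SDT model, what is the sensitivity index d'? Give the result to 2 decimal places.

d' = z(H) − z(FA) = 0.5244 − (-0.8416) = 1.3660

d' = 1.37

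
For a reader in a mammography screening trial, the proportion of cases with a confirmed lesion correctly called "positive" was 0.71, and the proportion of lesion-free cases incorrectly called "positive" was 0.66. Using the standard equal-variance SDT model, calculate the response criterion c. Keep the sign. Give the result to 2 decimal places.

Φ⁻¹(0.71) = 0.553, Φ⁻¹(0.66) = 0.412
c = −½·[z(H) + z(FA)] = −0.5 × (0.553 + 0.412) = -0.4825

c = -0.48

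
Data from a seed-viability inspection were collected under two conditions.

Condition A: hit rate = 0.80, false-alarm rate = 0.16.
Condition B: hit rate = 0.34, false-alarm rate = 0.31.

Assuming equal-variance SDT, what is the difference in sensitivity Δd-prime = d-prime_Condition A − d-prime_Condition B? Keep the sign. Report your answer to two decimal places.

Δd-prime = 1.75

Condition A: z(0.80) = 0.842, z(0.16) = -0.994, d' = 1.836
Condition B: z(0.34) = -0.412, z(0.31) = -0.496, d' = 0.084
Δd' = d'_Condition A − d'_Condition B = 1.836 − 0.084 = 1.752
Condition A has the higher sensitivity.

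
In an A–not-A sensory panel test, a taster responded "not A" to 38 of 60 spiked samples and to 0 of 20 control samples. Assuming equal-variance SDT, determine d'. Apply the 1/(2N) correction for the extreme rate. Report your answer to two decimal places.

d' = 2.30

The false-alarm rate is 0/20 = 0, so apply the 1/(2N) correction: FA → 1/(2·20) = 0.02500.
z(H) = z(0.63333) = 0.341
z(FA) = z(0.02500) = -1.960
d' = 0.341 − (-1.960) = 2.301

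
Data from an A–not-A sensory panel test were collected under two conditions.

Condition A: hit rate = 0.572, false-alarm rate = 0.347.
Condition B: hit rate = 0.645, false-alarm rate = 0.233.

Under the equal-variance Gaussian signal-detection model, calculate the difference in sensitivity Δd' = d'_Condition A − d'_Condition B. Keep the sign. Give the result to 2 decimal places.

Condition A: z(0.572) = 0.181, z(0.347) = -0.393, d' = 0.574
Condition B: z(0.645) = 0.372, z(0.233) = -0.729, d' = 1.101
Δd' = d'_Condition A − d'_Condition B = 0.574 − 1.101 = -0.527
Condition B has the higher sensitivity.

Δd' = -0.53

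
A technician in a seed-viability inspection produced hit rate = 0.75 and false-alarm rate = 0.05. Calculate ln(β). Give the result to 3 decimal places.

ln β = 1.125

z(0.75) = 0.6745, z(0.05) = -1.6449
ln β = −½·[z(H)² − z(FA)²] = −0.5 × (0.4550 − 2.7057) = 1.12535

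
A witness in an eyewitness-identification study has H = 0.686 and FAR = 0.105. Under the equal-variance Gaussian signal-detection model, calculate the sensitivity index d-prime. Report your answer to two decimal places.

d-prime = 1.74

z(H) = z(0.686) = 0.485
z(FA) = z(0.105) = -1.254
d' = z(H) − z(FA) = 0.485 − (-1.254) = 1.739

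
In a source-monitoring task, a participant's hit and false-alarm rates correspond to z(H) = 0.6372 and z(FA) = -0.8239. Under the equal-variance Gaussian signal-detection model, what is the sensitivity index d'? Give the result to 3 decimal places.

d' = 1.461

d' = z(H) − z(FA) = 0.6372 − (-0.8239) = 1.4611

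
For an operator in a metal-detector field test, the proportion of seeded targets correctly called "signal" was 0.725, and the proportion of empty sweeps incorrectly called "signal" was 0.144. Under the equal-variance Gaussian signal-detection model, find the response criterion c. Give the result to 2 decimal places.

z(0.725) = 0.598, z(0.144) = -1.063
c = −½·[z(H) + z(FA)] = −0.5 × (0.598 + (-1.063)) = 0.2325
c > 0: the operator has a conservative response bias.

c = 0.23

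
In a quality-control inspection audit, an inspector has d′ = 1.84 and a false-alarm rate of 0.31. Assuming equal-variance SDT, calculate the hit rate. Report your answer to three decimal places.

hit rate = 0.911

z(false-alarm rate) = z(0.31) = -0.4959
z(H) = z(FA) + d' = -0.4959 + 1.84 = 1.3441
hit rate = Φ(1.3441) = 0.9105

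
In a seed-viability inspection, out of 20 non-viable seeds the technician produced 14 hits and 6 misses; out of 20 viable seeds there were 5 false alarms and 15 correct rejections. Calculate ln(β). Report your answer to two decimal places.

ln β = 0.09

H = 14/20 = 0.7000
FA = 5/20 = 0.2500
z(H) = z(0.7000) = 0.524
z(FA) = z(0.2500) = -0.674
ln β = −½·[z(H)² − z(FA)²] = −0.5 × (0.275 − 0.454) = 0.0895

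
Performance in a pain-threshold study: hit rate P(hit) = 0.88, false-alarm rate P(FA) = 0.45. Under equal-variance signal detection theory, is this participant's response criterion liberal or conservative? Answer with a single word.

z(H) = 1.175, z(FA) = -0.126
c = −½·(z(H) + z(FA)) = -0.5245
c < 0 → liberal criterion (biased toward responding “yes”).

liberal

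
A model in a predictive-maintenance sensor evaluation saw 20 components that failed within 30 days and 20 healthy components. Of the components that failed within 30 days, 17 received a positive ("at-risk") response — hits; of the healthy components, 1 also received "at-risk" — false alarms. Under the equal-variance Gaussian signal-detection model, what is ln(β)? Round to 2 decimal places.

ln β = 0.82

H = 17/20 = 0.8500
FA = 1/20 = 0.0500
z(H) = 1.036
z(FA) = -1.645
ln β = −½·[z(H)² − z(FA)²] = −0.5 × (1.073 − 2.706) = 0.8165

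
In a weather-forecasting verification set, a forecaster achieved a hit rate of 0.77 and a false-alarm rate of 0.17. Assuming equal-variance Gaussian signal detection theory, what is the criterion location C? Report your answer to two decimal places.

z(0.77) = 0.739, z(0.17) = -0.954
c = −½·[z(H) + z(FA)] = −0.5 × (0.739 + (-0.954)) = 0.1075
c > 0: the forecaster has a conservative response bias.

C = 0.11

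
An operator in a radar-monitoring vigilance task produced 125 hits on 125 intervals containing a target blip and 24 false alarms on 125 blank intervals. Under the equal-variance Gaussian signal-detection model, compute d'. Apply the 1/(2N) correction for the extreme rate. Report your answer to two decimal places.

d' = 3.52

The hit rate is 125/125 = 1, so apply the 1/(2N) correction: H → 1 − 1/(2·125) = 0.99600.
z(H) = z(0.99600) = 2.652
z(FA) = z(0.19200) = -0.871
d' = 2.652 − (-0.871) = 3.523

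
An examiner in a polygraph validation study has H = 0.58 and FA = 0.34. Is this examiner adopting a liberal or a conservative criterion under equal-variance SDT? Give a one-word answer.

conservative

z(H) = 0.202, z(FA) = -0.412
c = −½·(z(H) + z(FA)) = 0.105
c > 0 → conservative criterion (biased toward responding “no”).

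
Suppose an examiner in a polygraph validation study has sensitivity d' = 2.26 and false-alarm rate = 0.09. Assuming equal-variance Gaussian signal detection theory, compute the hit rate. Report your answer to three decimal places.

z(false-alarm rate) = z(0.09) = -1.3408
z(H) = z(FA) + d' = -1.3408 + 2.26 = 0.9192
hit rate = Φ(0.9192) = 0.8210

hit rate = 0.821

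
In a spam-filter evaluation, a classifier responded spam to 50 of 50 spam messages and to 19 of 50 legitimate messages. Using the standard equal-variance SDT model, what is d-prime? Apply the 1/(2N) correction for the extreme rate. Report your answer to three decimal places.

d-prime = 2.632

The hit rate is 50/50 = 1, so apply the 1/(2N) correction: H → 1 − 1/(2·50) = 0.99000.
z(H) = z(0.99000) = 2.3263
z(FA) = z(0.38000) = -0.3055
d' = 2.3263 − (-0.3055) = 2.6318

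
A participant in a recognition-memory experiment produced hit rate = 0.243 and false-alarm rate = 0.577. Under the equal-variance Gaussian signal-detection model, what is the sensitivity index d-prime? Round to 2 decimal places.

z(0.243) = -0.6967, z(0.577) = 0.1942
d' = z(H) − z(FA) = -0.6967 − 0.1942 = -0.8909

d-prime = -0.89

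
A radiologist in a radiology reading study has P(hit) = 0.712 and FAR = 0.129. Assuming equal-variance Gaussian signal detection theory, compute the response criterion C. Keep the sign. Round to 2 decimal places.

C = 0.29

Φ⁻¹(H) = 0.5592
Φ⁻¹(FA) = -1.1311
c = −½·[z(H) + z(FA)] = −0.5 × (0.5592 + (-1.1311)) = 0.28595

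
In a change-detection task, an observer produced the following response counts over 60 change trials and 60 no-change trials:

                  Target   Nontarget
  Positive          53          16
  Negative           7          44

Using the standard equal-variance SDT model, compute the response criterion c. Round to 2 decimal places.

c = -0.28

H = 53/60 = 0.8833
FA = 16/60 = 0.2667
Φ⁻¹(H) = 1.192
Φ⁻¹(FA) = -0.623
c = −½·[z(H) + z(FA)] = −0.5 × (1.192 + (-0.623)) = -0.2845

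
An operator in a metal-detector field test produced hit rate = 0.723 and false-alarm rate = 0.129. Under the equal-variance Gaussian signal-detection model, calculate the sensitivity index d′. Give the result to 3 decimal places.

Φ⁻¹(H) = 0.5918
Φ⁻¹(FA) = -1.1311
d' = z(H) − z(FA) = 0.5918 − (-1.1311) = 1.7229

d′ = 1.723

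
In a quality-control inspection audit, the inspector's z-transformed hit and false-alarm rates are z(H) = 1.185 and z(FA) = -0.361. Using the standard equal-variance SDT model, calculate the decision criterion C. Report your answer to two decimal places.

C = -0.41

c = −½·[z(H) + z(FA)] = −½·(1.185 + (-0.361)) = -0.412
c < 0: the inspector has a liberal response bias.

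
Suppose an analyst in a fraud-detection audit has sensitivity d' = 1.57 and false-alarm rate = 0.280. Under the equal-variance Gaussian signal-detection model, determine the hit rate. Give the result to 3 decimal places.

z(false-alarm rate) = z(0.280) = -0.5828
z(H) = z(FA) + d' = -0.5828 + 1.57 = 0.9872
hit rate = Φ(0.9872) = 0.8382

hit rate = 0.838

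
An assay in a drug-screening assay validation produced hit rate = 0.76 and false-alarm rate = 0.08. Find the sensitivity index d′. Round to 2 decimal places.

z(0.76) = 0.706, z(0.08) = -1.405
d' = z(H) − z(FA) = 0.706 − (-1.405) = 2.111

d′ = 2.11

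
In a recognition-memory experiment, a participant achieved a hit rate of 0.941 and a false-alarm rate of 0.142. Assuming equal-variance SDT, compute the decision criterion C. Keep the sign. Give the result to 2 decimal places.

C = -0.25

z(0.941) = 1.5632, z(0.142) = -1.0714
c = −½·[z(H) + z(FA)] = −0.5 × (1.5632 + (-1.0714)) = -0.2459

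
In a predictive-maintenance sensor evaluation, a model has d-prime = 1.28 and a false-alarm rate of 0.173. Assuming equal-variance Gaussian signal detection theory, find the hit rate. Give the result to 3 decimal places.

z(false-alarm rate) = z(0.173) = -0.9424
z(H) = z(FA) + d' = -0.9424 + 1.28 = 0.3376
hit rate = Φ(0.3376) = 0.6322

hit rate = 0.632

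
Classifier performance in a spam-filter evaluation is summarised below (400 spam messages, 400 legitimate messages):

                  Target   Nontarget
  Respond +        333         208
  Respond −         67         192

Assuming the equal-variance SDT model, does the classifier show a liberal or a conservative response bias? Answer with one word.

z(H) = 0.964, z(FA) = 0.050
c = −½·(z(H) + z(FA)) = -0.507
c < 0 → liberal criterion (biased toward responding “yes”).

liberal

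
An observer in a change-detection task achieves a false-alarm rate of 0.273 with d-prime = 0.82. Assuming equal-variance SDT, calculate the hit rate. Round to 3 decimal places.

hit rate = 0.586

z(false-alarm rate) = z(0.273) = -0.6038
z(H) = z(FA) + d' = -0.6038 + 0.82 = 0.2162
hit rate = Φ(0.2162) = 0.5856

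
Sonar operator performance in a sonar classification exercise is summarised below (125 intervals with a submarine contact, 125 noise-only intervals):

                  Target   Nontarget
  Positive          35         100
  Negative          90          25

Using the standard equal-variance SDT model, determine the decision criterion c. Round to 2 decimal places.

c = -0.13

H = 35/125 = 0.2800
FA = 100/125 = 0.8000
z(H) = -0.583
z(FA) = 0.842
c = −½·[z(H) + z(FA)] = −0.5 × (-0.583 + 0.842) = -0.1295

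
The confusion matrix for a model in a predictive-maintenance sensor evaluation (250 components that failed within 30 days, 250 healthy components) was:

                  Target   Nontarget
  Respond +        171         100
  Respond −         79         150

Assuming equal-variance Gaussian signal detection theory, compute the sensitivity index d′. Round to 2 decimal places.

d′ = 0.73

H = 171/250 = 0.6840
FA = 100/250 = 0.4000
z(H) = z(0.6840) = 0.4789
z(FA) = z(0.4000) = -0.2533
d' = z(H) − z(FA) = 0.4789 − (-0.2533) = 0.7322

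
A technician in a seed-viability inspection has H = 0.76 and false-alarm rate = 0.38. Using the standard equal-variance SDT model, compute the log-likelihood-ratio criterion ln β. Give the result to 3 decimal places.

ln β = -0.203

z(0.76) = 0.7063, z(0.38) = -0.3055
ln β = −½·[z(H)² − z(FA)²] = −0.5 × (0.4989 − 0.0933) = -0.2028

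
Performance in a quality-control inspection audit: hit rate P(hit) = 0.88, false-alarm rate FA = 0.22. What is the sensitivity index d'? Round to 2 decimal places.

z(H) = z(0.88) = 1.175
z(FA) = z(0.22) = -0.772
d' = z(H) − z(FA) = 1.175 − (-0.772) = 1.947

d' = 1.95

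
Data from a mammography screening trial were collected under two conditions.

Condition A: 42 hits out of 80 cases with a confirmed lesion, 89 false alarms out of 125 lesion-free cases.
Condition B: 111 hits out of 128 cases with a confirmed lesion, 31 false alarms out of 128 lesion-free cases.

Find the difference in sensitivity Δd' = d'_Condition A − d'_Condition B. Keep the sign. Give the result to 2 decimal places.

Δd' = -2.31

Condition A: z(0.5250) = 0.063, z(0.7120) = 0.559, d' = -0.496
Condition B: z(0.8672) = 1.113, z(0.2422) = -0.699, d' = 1.812
Δd' = d'_Condition A − d'_Condition B = -0.496 − 1.812 = -2.308
Condition B has the higher sensitivity.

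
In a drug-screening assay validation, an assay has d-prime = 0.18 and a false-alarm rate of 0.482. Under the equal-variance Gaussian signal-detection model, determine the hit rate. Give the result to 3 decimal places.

z(false-alarm rate) = z(0.482) = -0.0451
z(H) = z(FA) + d' = -0.0451 + 0.18 = 0.1349
hit rate = Φ(0.1349) = 0.5537

hit rate = 0.554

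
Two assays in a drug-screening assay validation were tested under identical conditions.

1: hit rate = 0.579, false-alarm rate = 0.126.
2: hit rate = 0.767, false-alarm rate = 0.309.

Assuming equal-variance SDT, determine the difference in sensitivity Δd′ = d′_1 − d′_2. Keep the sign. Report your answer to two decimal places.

Δd′ = 0.12

1: z(0.579) = 0.199, z(0.126) = -1.146, d' = 1.345
2: z(0.767) = 0.729, z(0.309) = -0.499, d' = 1.228
Δd' = d'_1 − d'_2 = 1.345 − 1.228 = 0.117
1 has the higher sensitivity.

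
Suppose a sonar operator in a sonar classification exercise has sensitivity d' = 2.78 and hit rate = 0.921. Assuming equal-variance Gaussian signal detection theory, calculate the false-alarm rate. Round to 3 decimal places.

false-alarm rate = 0.086

z(hit rate) = z(0.921) = 1.4118
z(FA) = z(H) − d' = 1.4118 − 2.78 = -1.3682
false-alarm rate = Φ(-1.3682) = 0.0856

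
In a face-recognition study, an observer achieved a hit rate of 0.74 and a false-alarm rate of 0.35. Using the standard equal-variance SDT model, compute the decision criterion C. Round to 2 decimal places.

C = -0.13

Φ⁻¹(H) = Φ⁻¹(0.74) = 0.6433
Φ⁻¹(FA) = Φ⁻¹(0.35) = -0.3853
c = −½·[z(H) + z(FA)] = −0.5 × (0.6433 + (-0.3853)) = -0.1290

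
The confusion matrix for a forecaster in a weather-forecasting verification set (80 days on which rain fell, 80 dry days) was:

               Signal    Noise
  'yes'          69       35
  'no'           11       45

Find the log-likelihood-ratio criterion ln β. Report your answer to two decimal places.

ln β = -0.58

H = 69/80 = 0.8625
FA = 35/80 = 0.4375
z(H) = z(0.8625) = 1.092
z(FA) = z(0.4375) = -0.157
ln β = −½·[z(H)² − z(FA)²] = −0.5 × (1.192 − 0.025) = -0.5835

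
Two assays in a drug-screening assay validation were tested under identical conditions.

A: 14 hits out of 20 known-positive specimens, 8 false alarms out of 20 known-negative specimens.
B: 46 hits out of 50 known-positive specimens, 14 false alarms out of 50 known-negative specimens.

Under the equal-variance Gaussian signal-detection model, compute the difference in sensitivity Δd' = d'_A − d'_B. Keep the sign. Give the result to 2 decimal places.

A: z(0.7000) = 0.524, z(0.4000) = -0.253, d' = 0.777
B: z(0.9200) = 1.405, z(0.2800) = -0.583, d' = 1.988
Δd' = d'_A − d'_B = 0.777 − 1.988 = -1.211
B has the higher sensitivity.

Δd' = -1.21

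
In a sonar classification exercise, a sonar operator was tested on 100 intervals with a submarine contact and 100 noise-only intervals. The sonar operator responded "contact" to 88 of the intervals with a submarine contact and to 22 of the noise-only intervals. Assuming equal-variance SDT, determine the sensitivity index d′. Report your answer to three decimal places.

H = 88/100 = 0.8800
FA = 22/100 = 0.2200
z(H) = z(0.8800) = 1.1750
z(FA) = z(0.2200) = -0.7722
d' = z(H) − z(FA) = 1.1750 − (-0.7722) = 1.9472

d′ = 1.947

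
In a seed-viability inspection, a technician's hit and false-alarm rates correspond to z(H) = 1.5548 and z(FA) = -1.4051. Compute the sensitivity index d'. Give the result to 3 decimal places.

d' = 2.960

d' = z(H) − z(FA) = 1.5548 − (-1.4051) = 2.9599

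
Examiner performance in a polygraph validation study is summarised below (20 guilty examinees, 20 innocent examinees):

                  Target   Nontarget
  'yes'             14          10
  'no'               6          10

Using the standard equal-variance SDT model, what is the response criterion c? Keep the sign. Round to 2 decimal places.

H = 14/20 = 0.7000
FA = 10/20 = 0.5000
z(H) = z(0.7000) = 0.5244
z(FA) = z(0.5000) = 0.0000
c = −½·[z(H) + z(FA)] = −0.5 × (0.5244 + 0.0000) = -0.2622

c = -0.26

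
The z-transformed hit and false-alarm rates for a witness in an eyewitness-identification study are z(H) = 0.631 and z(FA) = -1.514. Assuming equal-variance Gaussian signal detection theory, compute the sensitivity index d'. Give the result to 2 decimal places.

d' = 2.15

d' = z(H) − z(FA) = 0.631 − (-1.514) = 2.145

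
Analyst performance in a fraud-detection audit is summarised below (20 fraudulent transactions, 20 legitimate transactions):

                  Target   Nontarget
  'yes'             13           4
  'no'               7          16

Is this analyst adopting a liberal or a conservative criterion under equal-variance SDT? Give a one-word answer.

conservative

z(H) = 0.385, z(FA) = -0.842
c = −½·(z(H) + z(FA)) = 0.2285
c > 0 → conservative criterion (biased toward responding “no”).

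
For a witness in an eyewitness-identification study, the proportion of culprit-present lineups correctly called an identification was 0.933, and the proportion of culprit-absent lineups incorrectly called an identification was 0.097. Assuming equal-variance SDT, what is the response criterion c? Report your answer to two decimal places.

z(0.933) = 1.499, z(0.097) = -1.299
c = −½·[z(H) + z(FA)] = −0.5 × (1.499 + (-1.299)) = -0.100
c < 0: the witness has a liberal response bias.

c = -0.10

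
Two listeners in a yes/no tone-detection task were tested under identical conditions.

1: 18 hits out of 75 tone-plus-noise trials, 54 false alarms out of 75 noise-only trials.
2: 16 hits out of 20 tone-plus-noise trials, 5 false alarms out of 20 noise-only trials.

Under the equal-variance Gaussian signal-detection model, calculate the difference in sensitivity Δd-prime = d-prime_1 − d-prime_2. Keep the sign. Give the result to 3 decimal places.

1: z(0.2400) = -0.7063, z(0.7200) = 0.5828, d' = -1.2891
2: z(0.8000) = 0.8416, z(0.2500) = -0.6745, d' = 1.5161
Δd' = d'_1 − d'_2 = -1.2891 − 1.5161 = -2.8052
2 has the higher sensitivity.

Δd-prime = -2.805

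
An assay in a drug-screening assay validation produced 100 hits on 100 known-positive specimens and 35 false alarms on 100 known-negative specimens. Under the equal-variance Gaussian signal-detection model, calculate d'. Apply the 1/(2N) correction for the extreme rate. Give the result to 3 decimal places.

d' = 2.961

The hit rate is 100/100 = 1, so apply the 1/(2N) correction: H → 1 − 1/(2·100) = 0.99500.
z(H) = z(0.99500) = 2.5758
z(FA) = z(0.35000) = -0.3853
d' = 2.5758 − (-0.3853) = 2.9611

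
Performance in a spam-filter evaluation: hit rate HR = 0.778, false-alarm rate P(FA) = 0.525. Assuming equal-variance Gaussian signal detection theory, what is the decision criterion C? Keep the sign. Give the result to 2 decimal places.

C = -0.41

Φ⁻¹(H) = Φ⁻¹(0.778) = 0.7655
Φ⁻¹(FA) = Φ⁻¹(0.525) = 0.0627
c = −½·[z(H) + z(FA)] = −0.5 × (0.7655 + 0.0627) = -0.4141
c < 0: the classifier has a liberal response bias.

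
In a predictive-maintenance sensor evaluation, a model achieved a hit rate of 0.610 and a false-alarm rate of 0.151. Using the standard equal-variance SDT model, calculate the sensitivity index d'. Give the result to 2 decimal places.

d' = 1.31

z(H) = z(0.610) = 0.2793
z(FA) = z(0.151) = -1.0322
d' = z(H) − z(FA) = 0.2793 − (-1.0322) = 1.3115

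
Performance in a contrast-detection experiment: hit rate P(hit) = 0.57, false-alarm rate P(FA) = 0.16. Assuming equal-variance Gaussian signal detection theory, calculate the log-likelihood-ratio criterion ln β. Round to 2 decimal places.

z(H) = 0.176
z(FA) = -0.994
ln β = −½·[z(H)² − z(FA)²] = −0.5 × (0.031 − 0.988) = 0.4785

ln β = 0.48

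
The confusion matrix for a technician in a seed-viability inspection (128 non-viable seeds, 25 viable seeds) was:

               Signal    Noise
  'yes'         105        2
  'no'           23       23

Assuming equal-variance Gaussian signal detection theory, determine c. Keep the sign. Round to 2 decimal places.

c = 0.24

H = 105/128 = 0.8203
FA = 2/25 = 0.0800
z(0.8203) = 0.917, z(0.0800) = -1.405
c = −½·[z(H) + z(FA)] = −0.5 × (0.917 + (-1.405)) = 0.244
c > 0: the technician has a conservative response bias.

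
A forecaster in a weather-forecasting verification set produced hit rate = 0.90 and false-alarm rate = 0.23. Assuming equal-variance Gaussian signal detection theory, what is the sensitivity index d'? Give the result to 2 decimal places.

d' = 2.02

z(0.90) = 1.2816, z(0.23) = -0.7388
d' = z(H) − z(FA) = 1.2816 − (-0.7388) = 2.0204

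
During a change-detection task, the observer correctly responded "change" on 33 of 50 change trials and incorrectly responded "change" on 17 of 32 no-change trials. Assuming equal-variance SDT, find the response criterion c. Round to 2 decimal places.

c = -0.25

H = 33/50 = 0.6600
FA = 17/32 = 0.5312
z(H) = z(0.6600) = 0.4125
z(FA) = z(0.5312) = 0.0783
c = −½·[z(H) + z(FA)] = −0.5 × (0.4125 + 0.0783) = -0.2454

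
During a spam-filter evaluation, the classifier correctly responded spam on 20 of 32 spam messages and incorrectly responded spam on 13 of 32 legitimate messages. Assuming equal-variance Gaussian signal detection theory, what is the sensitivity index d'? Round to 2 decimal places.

d' = 0.56

H = 20/32 = 0.6250
FA = 13/32 = 0.4062
z(H) = z(0.6250) = 0.319
z(FA) = z(0.4062) = -0.237
d' = z(H) − z(FA) = 0.319 − (-0.237) = 0.556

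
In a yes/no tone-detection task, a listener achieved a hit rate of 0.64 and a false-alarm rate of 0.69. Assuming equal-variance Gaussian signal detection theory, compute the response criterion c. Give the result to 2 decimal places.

z(H) = z(0.64) = 0.3585
z(FA) = z(0.69) = 0.4959
c = −½·[z(H) + z(FA)] = −0.5 × (0.3585 + 0.4959) = -0.4272
c < 0: the listener has a liberal response bias.

c = -0.43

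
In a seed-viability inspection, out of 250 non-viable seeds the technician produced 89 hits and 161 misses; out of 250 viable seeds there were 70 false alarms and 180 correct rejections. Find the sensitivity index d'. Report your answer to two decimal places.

d' = 0.21

H = 89/250 = 0.3560
FA = 70/250 = 0.2800
z(H) = -0.3692
z(FA) = -0.5828
d' = z(H) − z(FA) = -0.3692 − (-0.5828) = 0.2136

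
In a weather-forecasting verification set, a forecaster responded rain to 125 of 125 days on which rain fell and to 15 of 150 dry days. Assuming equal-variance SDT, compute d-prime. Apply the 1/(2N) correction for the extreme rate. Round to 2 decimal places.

The hit rate is 125/125 = 1, so apply the 1/(2N) correction: H → 1 − 1/(2·125) = 0.99600.
z(H) = z(0.99600) = 2.652
z(FA) = z(0.10000) = -1.282
d' = 2.652 − (-1.282) = 3.934

d-prime = 3.93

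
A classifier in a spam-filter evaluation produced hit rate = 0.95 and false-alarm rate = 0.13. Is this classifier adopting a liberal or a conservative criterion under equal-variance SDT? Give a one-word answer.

z(H) = 1.645, z(FA) = -1.126
c = −½·(z(H) + z(FA)) = -0.2595
c < 0 → liberal criterion (biased toward responding “yes”).

liberal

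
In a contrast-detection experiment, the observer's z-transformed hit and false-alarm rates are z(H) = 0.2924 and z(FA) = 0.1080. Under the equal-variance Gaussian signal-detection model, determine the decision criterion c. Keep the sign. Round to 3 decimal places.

c = −½·[z(H) + z(FA)] = −½·(0.2924 + 0.1080) = -0.2002
c < 0: the observer has a liberal response bias.

c = -0.200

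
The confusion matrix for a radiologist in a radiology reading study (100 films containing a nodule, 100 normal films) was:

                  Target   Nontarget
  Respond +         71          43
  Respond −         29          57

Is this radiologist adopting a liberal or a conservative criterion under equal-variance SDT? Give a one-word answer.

z(H) = 0.553, z(FA) = -0.176
c = −½·(z(H) + z(FA)) = -0.1885
c < 0 → liberal criterion (biased toward responding “yes”).

liberal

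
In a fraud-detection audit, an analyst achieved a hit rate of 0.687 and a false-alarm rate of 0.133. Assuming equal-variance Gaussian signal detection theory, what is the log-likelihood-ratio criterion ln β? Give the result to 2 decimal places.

z(H) = 0.487
z(FA) = -1.112
ln β = −½·[z(H)² − z(FA)²] = −0.5 × (0.237 − 1.237) = 0.500

ln β = 0.50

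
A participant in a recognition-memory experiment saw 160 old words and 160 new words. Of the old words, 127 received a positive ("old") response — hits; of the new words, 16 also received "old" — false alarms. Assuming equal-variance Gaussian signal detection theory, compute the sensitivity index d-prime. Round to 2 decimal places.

d-prime = 2.10

H = 127/160 = 0.7937
FA = 16/160 = 0.1000
Φ⁻¹(0.7937) = 0.819, Φ⁻¹(0.1000) = -1.282
d' = z(H) − z(FA) = 0.819 − (-1.282) = 2.101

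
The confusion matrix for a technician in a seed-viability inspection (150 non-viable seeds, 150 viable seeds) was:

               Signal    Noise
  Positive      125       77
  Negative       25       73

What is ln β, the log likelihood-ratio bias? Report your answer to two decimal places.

ln β = -0.47

H = 125/150 = 0.8333
FA = 77/150 = 0.5133
z(H) = 0.967
z(FA) = 0.033
ln β = −½·[z(H)² − z(FA)²] = −0.5 × (0.935 − 0.001) = -0.467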